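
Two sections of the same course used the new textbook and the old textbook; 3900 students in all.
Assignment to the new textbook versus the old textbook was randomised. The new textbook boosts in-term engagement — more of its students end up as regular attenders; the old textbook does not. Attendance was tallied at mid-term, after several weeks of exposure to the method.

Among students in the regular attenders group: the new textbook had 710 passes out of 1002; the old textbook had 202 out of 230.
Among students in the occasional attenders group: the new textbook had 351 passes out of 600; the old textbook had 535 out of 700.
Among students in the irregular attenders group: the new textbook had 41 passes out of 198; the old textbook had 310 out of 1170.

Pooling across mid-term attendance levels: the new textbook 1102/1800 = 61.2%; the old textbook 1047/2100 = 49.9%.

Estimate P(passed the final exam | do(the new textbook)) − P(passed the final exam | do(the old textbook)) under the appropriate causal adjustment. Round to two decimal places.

Within every mid-term attendance level the old textbook has the higher rate, yet pooled the new textbook does — Simpson's reversal.
Mid-term attendance is recorded after the teaching method and is itself shifted by it — it sits on the causal path from teaching method to outcome. Conditioning on a mediator would strip out part of the effect we want; the pooled comparison gives the total causal effect.
The causal difference is the pooled difference: 0.612 − 0.499 = +0.114.

+0.11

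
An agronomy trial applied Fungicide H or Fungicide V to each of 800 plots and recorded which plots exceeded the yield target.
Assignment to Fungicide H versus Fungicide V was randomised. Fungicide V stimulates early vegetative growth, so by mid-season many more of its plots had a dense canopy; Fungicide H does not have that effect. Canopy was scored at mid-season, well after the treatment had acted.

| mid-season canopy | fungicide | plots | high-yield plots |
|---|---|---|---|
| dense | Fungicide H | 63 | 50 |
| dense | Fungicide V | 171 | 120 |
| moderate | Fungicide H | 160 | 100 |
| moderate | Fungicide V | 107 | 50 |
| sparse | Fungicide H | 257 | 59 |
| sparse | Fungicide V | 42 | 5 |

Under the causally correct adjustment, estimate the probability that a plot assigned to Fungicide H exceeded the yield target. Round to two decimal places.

0.44

The distribution of mid-season canopy is itself part of what the fungicide does — it is an intermediate outcome. Holding it fixed would remove that part of the effect; the total effect is the pooled difference.
So P(outcome | do(Fungicide H)) is just the pooled rate for Fungicide H: 209/480 = 0.435.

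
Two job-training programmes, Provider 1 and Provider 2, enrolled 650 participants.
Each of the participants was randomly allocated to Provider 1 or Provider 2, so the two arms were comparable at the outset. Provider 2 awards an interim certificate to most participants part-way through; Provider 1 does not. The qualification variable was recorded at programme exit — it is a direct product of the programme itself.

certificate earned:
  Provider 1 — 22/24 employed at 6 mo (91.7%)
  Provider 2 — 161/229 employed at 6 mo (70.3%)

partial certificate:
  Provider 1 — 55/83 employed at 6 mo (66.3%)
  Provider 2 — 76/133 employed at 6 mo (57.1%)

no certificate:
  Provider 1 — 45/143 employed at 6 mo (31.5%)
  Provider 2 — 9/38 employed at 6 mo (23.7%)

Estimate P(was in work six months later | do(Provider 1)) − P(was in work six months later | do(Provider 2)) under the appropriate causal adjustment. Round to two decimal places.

Qualification attained during the programme is recorded after the programme and is itself shifted by it — it sits on the causal path from programme to outcome. Conditioning on a mediator would strip out part of the effect we want; the pooled comparison gives the total causal effect.
The causal difference is the pooled difference: 0.488 − 0.615 = -0.127.

-0.13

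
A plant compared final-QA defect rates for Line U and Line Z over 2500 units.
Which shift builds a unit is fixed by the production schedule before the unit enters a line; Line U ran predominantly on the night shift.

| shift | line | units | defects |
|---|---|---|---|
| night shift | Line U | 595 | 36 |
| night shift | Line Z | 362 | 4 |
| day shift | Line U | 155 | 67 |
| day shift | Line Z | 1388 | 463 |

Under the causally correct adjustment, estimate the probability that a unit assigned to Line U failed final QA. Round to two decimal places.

Shift is set before the line has any effect — it is not caused by the line — and it independently drives the outcome. That makes it a confounder, so the causal comparison is within shift levels.
Standardising Line U to the population shift mix: 0.383·36/595 + 0.617·67/155 = 0.290.

0.29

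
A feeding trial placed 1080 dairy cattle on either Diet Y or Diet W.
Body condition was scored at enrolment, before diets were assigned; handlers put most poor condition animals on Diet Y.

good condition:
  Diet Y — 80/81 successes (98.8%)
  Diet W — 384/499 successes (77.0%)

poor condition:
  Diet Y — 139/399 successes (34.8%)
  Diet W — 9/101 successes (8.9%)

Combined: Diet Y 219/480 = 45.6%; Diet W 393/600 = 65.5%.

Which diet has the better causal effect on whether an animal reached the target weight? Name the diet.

Diet Y is higher inside every starting body condition stratum but Diet W is higher in aggregate. Whether to stratify depends on how starting body condition relates to the diet.
Nothing the diet does changes starting body condition; the imbalance is an allocation artefact. With starting body condition also predicting the outcome, the pooled figure is confounded, and the within-stratum comparison is the causal one.
Within each level — good condition: 98.8% vs 77.0%; poor condition: 34.8% vs 8.9% — Diet Y is higher every time.

Diet Y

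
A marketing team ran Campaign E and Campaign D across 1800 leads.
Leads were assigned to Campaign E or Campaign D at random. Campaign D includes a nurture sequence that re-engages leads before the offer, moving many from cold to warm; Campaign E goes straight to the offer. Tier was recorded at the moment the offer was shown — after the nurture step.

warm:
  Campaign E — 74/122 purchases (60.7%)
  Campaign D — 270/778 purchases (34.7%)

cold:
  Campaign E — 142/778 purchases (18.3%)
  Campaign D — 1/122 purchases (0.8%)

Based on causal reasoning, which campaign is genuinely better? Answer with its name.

The stratified and pooled comparisons disagree (Campaign E wins within each engagement tier; Campaign D wins overall), so the answer turns on the causal role of engagement tier.
The distribution of engagement tier is itself part of what the campaign does — it is an intermediate outcome. Holding it fixed would remove that part of the effect; the total effect is the pooled difference.
Pooled: Campaign E 24.0% vs Campaign D 30.1%; Campaign D is higher overall.

Campaign D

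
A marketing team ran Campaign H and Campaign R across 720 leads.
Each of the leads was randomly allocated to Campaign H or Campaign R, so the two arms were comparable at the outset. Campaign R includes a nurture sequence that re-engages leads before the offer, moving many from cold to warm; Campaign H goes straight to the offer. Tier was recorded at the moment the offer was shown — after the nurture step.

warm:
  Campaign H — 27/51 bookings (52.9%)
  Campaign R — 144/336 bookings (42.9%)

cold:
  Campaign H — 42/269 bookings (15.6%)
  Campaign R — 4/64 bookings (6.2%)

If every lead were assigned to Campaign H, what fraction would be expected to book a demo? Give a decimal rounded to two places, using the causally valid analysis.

Within every engagement tier level Campaign H has the higher rate, yet pooled Campaign R does — Simpson's reversal.
Stratifying would compare campaigns among leads the campaigns themselves sorted into engagement tier groups — a form of selection on an intermediate. The unconditioned pooled rates give the total causal effect.
So P(outcome | do(Campaign H)) is just the pooled rate for Campaign H: 69/320 = 0.216.

0.22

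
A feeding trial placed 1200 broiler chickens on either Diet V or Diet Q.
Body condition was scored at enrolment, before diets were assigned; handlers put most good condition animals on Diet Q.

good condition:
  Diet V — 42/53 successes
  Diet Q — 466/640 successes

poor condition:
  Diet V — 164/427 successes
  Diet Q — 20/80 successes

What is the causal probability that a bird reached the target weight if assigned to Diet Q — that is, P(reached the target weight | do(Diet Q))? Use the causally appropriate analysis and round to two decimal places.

Starting body condition is set before the diet has any effect — it is not caused by the diet — and it independently drives the outcome. That makes it a confounder, so the causal comparison is within starting body condition levels.
Standardising Diet Q to the population starting body condition mix: 0.578·466/640 + 0.422·20/80 = 0.526.

0.53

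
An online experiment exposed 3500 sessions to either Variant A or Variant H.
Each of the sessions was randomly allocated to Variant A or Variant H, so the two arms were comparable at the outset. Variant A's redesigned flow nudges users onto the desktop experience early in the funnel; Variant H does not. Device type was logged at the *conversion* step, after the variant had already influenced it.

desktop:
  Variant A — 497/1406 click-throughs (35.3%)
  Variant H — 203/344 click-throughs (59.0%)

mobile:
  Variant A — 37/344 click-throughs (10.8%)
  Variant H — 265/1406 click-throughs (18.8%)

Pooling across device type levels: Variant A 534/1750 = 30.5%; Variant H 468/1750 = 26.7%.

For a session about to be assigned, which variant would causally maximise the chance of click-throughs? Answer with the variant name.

Variant A

Within every device type level Variant H has the higher rate, yet pooled Variant A does — Simpson's reversal.
Stratifying would compare variants among sessions the variants themselves sorted into device type groups — a form of selection on an intermediate. The unconditioned pooled rates give the total causal effect.
Pooled: Variant A 30.5% vs Variant H 26.7%; Variant A is higher overall.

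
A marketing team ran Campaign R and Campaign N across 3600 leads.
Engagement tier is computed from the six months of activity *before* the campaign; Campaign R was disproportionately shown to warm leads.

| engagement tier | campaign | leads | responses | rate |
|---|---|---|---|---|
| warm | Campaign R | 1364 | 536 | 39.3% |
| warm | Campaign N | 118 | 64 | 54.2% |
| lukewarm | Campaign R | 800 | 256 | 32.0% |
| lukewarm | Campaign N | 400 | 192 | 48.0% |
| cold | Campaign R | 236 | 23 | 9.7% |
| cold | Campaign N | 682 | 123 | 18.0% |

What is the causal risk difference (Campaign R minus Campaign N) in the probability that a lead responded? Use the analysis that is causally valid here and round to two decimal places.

Since engagement tier is a pre-existing factor (not a product of the campaign) and it affects the outcome on its own, it is a confounder. The stratified rates, not the pooled rate, identify the causal effect.
Adjusting over the population distribution of engagement tier: 0.412·(0.393−0.542) + 0.333·(0.320−0.480) + 0.255·(0.097−0.180) = -0.136.

-0.14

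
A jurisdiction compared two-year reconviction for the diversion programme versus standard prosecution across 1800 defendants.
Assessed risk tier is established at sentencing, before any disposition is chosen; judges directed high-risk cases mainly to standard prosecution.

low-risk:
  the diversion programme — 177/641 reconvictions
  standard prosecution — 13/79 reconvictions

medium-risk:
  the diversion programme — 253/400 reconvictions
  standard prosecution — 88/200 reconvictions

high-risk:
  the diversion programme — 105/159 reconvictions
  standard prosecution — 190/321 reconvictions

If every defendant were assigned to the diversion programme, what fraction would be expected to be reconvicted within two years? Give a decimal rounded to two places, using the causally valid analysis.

Assessed risk tier is set before the disposition has any effect — it is not caused by the disposition — and it independently drives the outcome. That makes it a confounder, so the causal comparison is within assessed risk tier levels.
Standardising the diversion programme to the population assessed risk tier mix: 0.400·177/641 + 0.333·253/400 + 0.267·105/159 = 0.497.

0.50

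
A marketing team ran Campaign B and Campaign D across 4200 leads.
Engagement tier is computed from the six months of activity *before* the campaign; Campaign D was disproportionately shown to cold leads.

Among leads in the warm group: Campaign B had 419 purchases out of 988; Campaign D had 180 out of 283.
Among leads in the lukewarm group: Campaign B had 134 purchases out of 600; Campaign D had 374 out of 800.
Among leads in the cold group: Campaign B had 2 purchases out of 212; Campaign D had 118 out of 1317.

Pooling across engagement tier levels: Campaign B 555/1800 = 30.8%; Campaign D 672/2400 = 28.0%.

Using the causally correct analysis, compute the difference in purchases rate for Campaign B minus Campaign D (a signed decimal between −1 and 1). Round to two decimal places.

-0.17

Within every engagement tier level Campaign D has the higher rate, yet pooled Campaign B does — Simpson's reversal.
Engagement tier differs across campaigns for reasons unrelated to any effect of the campaign itself, and it separately predicts the outcome — a classic confounder. We must compare within engagement tier levels.
Adjusting over the population distribution of engagement tier: 0.303·(0.424−0.636) + 0.333·(0.223−0.468) + 0.364·(0.009−0.090) = -0.175.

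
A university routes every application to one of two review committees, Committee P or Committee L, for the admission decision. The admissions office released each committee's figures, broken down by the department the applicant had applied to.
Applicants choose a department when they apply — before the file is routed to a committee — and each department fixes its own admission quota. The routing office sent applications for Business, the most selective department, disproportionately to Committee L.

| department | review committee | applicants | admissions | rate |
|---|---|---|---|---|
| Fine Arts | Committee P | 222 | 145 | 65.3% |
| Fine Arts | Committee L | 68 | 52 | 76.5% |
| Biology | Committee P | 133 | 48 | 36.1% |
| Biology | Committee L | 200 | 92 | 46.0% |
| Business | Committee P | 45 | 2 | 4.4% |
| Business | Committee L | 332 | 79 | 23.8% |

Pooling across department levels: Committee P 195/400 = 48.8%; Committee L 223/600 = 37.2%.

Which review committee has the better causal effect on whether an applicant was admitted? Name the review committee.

Nothing the review committee does changes department; the imbalance is an allocation artefact. With department also predicting the outcome, the pooled figure is confounded, and the within-stratum comparison is the causal one.
Within each level — Fine Arts: 65.3% vs 76.5%; Biology: 36.1% vs 46.0%; Business: 4.4% vs 23.8% — Committee L is higher every time.

Committee L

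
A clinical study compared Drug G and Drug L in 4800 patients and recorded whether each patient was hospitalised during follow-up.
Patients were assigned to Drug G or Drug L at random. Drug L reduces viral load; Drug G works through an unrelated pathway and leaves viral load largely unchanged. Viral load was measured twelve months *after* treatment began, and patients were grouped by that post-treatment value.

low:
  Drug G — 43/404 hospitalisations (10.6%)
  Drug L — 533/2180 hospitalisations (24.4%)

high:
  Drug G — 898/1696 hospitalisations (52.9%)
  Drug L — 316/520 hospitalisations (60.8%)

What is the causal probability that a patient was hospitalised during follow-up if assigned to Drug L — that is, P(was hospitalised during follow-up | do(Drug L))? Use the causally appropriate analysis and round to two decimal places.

0.31

The stratified and pooled comparisons disagree (Drug G wins within each viral load; Drug L wins overall), so the answer turns on the causal role of viral load.
Viral load is downstream of the drug. One should not condition on a consequence of treatment, so the overall rates are the right comparison.
So P(outcome | do(Drug L)) is just the pooled rate for Drug L: 849/2700 = 0.314.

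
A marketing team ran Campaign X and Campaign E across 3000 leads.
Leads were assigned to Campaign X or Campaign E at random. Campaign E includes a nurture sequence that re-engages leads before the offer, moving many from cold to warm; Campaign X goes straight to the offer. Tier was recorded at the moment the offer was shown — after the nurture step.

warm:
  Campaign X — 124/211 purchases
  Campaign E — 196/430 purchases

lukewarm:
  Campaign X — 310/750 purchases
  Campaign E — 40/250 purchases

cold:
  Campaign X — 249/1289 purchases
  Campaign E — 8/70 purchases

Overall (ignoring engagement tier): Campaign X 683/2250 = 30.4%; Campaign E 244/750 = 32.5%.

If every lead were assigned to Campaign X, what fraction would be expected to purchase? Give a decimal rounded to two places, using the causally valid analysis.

0.30

Campaign X is higher inside every engagement tier stratum but Campaign E is higher in aggregate. Whether to stratify depends on how engagement tier relates to the campaign.
Engagement tier lies on the pathway campaign → engagement tier → outcome, so adjusting for it blocks the indirect effect. For the total causal effect of campaign, use the unadjusted pooled rates.
So P(outcome | do(Campaign X)) is just the pooled rate for Campaign X: 683/2250 = 0.304.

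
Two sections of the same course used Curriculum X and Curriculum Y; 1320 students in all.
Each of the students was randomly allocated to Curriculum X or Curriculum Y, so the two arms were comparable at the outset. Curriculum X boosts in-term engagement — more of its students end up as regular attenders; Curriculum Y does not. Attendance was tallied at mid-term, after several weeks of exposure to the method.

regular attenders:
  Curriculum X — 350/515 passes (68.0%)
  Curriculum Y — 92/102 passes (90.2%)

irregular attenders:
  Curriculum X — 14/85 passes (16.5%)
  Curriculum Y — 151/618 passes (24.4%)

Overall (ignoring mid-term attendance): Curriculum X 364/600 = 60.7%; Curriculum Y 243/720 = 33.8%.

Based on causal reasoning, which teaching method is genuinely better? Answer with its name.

The mid-term attendance-specific comparison favours Curriculum Y throughout, but the pooled figures favour Curriculum X. The question is whether to condition on mid-term attendance.
Mid-term attendance lies on the pathway teaching method → mid-term attendance → outcome, so adjusting for it blocks the indirect effect. For the total causal effect of teaching method, use the unadjusted pooled rates.
Pooled: Curriculum X 60.7% vs Curriculum Y 33.8%; Curriculum X is higher overall.

Curriculum X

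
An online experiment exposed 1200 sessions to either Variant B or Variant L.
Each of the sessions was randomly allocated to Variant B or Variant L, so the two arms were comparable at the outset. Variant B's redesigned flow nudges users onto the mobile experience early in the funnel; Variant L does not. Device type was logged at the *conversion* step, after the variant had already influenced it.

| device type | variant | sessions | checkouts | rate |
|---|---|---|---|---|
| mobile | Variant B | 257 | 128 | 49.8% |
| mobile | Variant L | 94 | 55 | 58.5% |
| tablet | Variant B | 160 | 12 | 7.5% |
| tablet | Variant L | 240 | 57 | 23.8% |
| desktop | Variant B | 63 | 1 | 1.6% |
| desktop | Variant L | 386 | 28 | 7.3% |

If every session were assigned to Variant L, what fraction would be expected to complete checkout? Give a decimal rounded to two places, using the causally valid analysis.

0.19

Device type is downstream of the variant. One should not condition on a consequence of treatment, so the overall rates are the right comparison.
So P(outcome | do(Variant L)) is just the pooled rate for Variant L: 140/720 = 0.194.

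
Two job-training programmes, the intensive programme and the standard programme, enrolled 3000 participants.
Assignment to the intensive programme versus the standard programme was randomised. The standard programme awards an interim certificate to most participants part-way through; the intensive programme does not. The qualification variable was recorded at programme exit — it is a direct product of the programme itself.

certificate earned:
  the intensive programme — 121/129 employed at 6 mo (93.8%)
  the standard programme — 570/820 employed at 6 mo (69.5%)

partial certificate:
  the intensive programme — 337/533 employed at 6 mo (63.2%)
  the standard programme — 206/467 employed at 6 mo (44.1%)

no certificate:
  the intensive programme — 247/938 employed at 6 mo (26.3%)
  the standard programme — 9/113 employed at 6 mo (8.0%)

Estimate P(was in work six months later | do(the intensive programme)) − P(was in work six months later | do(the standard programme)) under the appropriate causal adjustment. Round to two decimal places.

Qualification attained during the programme here is a post-treatment variable shaped by the programme; conditioning on it would introduce bias rather than remove it. The overall comparison is the causal one.
The causal difference is the pooled difference: 0.441 − 0.561 = -0.120.

-0.12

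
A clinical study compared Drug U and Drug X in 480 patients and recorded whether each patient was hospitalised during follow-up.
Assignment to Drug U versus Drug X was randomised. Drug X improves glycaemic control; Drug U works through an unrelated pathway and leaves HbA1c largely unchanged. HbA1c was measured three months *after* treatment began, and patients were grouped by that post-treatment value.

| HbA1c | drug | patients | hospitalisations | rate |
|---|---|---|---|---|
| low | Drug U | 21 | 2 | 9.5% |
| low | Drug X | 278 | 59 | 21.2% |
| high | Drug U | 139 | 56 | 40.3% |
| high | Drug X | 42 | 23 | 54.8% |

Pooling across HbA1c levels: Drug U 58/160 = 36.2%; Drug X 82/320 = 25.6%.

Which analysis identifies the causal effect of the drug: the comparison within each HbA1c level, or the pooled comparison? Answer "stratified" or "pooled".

The distribution of HbA1c is itself part of what the drug does — it is an intermediate outcome. Holding it fixed would remove that part of the effect; the total effect is the pooled difference.
Pooled: Drug U 36.2% vs Drug X 25.6%; Drug X is lower overall.

pooled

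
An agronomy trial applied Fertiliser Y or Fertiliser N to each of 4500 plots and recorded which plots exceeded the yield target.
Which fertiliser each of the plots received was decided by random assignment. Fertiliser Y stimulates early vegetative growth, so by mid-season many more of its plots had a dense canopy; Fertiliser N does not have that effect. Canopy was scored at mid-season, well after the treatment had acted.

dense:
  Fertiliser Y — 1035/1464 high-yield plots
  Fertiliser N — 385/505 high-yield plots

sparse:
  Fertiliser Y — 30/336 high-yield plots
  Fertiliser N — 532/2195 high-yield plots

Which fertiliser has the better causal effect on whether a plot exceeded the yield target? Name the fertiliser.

Fertiliser Y

The stratified and pooled comparisons disagree (Fertiliser N wins within each mid-season canopy; Fertiliser Y wins overall), so the answer turns on the causal role of mid-season canopy.
Mid-season canopy is recorded after the fertiliser and is itself shifted by it — it sits on the causal path from fertiliser to outcome. Conditioning on a mediator would strip out part of the effect we want; the pooled comparison gives the total causal effect.
Pooled: Fertiliser Y 59.2% vs Fertiliser N 34.0%; Fertiliser Y is higher overall.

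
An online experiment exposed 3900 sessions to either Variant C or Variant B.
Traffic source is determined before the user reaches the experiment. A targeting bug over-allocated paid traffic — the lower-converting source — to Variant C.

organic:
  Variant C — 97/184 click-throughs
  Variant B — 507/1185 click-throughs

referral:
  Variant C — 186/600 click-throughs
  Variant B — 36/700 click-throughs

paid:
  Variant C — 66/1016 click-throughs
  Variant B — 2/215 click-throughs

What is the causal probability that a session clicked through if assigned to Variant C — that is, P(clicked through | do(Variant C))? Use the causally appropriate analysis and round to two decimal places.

Since traffic source is a pre-existing factor (not a product of the variant) and it affects the outcome on its own, it is a confounder. The stratified rates, not the pooled rate, identify the causal effect.
Standardising Variant C to the population traffic source mix: 0.351·97/184 + 0.333·186/600 + 0.316·66/1016 = 0.309.

0.31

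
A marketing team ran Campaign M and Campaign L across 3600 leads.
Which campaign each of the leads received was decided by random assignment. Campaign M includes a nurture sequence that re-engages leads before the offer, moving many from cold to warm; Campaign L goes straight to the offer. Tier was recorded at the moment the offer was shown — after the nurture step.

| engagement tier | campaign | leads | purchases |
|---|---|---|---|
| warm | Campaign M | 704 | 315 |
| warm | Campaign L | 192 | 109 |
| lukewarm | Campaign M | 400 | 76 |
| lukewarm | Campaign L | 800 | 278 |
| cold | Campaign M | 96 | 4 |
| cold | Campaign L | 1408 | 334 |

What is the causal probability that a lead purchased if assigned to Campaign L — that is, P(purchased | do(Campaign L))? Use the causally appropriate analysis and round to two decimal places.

Campaign L is higher inside every engagement tier stratum but Campaign M is higher in aggregate. Whether to stratify depends on how engagement tier relates to the campaign.
Engagement tier is downstream of the campaign. One should not condition on a consequence of treatment, so the overall rates are the right comparison.
So P(outcome | do(Campaign L)) is just the pooled rate for Campaign L: 721/2400 = 0.300.

0.30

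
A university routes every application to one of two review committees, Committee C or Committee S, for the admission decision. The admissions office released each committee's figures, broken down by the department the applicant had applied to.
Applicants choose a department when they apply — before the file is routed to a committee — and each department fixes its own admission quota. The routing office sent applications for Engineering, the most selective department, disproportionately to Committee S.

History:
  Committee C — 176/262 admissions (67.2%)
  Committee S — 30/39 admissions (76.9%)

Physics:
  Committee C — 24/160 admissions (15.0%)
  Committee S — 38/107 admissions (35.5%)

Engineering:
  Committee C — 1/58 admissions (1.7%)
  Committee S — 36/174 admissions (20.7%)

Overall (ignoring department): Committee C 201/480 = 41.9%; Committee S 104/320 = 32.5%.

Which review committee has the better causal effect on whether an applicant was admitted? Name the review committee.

Committee S

Within every department level Committee S has the higher rate, yet pooled Committee C does — Simpson's reversal.
Department differs across review committees for reasons unrelated to any effect of the review committee itself, and it separately predicts the outcome — a classic confounder. We must compare within department levels.
Within each level — History: 67.2% vs 76.9%; Physics: 15.0% vs 35.5%; Engineering: 1.7% vs 20.7% — Committee S is higher every time.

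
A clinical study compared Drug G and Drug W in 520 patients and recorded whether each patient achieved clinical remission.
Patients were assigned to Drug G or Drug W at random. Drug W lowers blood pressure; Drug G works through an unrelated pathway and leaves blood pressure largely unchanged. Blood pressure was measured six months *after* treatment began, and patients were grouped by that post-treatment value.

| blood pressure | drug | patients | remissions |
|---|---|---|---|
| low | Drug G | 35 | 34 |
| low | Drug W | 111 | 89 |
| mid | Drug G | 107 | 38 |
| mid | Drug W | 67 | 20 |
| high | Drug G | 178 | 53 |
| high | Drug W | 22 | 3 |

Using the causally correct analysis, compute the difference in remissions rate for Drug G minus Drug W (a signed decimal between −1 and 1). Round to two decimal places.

Blood pressure is downstream of the drug. One should not condition on a consequence of treatment, so the overall rates are the right comparison.
The causal difference is the pooled difference: 0.391 − 0.560 = -0.169.

-0.17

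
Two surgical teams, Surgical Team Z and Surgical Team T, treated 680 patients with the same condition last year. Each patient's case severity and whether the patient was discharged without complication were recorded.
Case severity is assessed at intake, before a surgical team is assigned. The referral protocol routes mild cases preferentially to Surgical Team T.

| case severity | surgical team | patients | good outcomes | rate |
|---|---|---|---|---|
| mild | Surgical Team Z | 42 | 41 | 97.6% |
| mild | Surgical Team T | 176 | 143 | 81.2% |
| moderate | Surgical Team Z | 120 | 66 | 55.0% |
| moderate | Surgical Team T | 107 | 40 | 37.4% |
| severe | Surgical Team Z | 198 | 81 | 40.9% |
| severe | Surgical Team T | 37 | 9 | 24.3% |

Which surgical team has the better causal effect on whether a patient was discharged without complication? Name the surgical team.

Surgical Team Z

Surgical Team Z is higher inside every case severity stratum but Surgical Team T is higher in aggregate. Whether to stratify depends on how case severity relates to the surgical team.
Case severity satisfies the back-door criterion: it is not a descendant of the surgical team, and it blocks the spurious path from surgical team to outcome. Adjusting for it (i.e., using the within-case severity rates) gives the causal effect.
Within each level — mild: 97.6% vs 81.2%; moderate: 55.0% vs 37.4%; severe: 40.9% vs 24.3% — Surgical Team Z is higher every time.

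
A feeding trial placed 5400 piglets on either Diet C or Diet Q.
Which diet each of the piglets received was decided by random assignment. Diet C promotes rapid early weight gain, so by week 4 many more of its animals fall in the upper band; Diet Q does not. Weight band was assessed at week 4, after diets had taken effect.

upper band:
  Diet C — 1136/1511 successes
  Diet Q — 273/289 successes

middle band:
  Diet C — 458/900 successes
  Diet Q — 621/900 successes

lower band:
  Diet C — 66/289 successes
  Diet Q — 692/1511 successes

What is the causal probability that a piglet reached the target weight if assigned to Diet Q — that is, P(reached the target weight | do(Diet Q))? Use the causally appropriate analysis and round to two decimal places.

The week-4 weight band-specific comparison favours Diet Q throughout, but the pooled figures favour Diet C. The question is whether to condition on week-4 weight band.
Stratifying would compare diets among piglets the diets themselves sorted into week-4 weight band groups — a form of selection on an intermediate. The unconditioned pooled rates give the total causal effect.
So P(outcome | do(Diet Q)) is just the pooled rate for Diet Q: 1586/2700 = 0.587.

0.59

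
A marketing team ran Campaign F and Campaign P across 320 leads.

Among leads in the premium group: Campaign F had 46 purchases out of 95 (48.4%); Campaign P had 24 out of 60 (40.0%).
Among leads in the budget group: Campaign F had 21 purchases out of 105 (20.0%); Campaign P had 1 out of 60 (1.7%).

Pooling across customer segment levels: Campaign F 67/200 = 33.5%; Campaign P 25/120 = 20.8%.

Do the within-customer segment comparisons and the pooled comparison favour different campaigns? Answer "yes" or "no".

Within each customer segment level (premium 48.4% vs 40.0%; budget 20.0% vs 1.7%), Campaign F has the higher rate every time. Pooled: 33.5% vs 20.8% — Campaign F has the higher rate overall. They agree.

no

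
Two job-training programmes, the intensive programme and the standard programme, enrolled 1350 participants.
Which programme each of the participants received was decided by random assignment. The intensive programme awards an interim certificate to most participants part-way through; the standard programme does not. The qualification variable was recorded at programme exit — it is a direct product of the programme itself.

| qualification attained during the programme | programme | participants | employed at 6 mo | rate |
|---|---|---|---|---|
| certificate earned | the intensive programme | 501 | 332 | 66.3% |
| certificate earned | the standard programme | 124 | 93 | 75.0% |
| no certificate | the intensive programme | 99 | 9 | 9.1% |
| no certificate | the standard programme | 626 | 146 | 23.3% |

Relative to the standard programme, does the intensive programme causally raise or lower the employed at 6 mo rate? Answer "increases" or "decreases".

increases

The qualification attained during the programme-specific comparison favours the standard programme throughout, but the pooled figures favour the intensive programme. The question is whether to condition on qualification attained during the programme.
Qualification attained during the programme here is a post-treatment variable shaped by the programme; conditioning on it would introduce bias rather than remove it. The overall comparison is the causal one.
Pooled: the intensive programme 56.8% vs the standard programme 31.9%; the intensive programme is higher overall.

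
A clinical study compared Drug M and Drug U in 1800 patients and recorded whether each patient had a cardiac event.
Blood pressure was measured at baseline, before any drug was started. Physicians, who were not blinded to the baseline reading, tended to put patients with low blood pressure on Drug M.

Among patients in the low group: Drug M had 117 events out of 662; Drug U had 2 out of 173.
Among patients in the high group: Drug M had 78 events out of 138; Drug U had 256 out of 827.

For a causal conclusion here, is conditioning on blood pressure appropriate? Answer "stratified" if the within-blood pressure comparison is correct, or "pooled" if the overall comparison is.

The stratified and pooled comparisons disagree (Drug U wins within each blood pressure; Drug M wins overall), so the answer turns on the causal role of blood pressure.
Since blood pressure is a pre-existing factor (not a product of the drug) and it affects the outcome on its own, it is a confounder. The stratified rates, not the pooled rate, identify the causal effect.
Within each level — low: 17.7% vs 1.2%; high: 56.5% vs 31.0% — Drug U is lower every time.

stratified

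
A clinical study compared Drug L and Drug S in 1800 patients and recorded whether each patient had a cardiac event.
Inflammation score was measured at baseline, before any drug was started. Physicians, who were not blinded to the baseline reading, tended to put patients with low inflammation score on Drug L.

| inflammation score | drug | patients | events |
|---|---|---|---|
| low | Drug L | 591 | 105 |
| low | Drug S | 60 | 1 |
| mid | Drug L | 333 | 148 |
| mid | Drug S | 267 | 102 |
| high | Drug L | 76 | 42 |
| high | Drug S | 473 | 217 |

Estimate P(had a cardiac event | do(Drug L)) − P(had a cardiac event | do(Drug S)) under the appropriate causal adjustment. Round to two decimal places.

The stratified and pooled comparisons disagree (Drug S wins within each inflammation score; Drug L wins overall), so the answer turns on the causal role of inflammation score.
Inflammation score differs across drugs for reasons unrelated to any effect of the drug itself, and it separately predicts the outcome — a classic confounder. We must compare within inflammation score levels.
Adjusting over the population distribution of inflammation score: 0.362·(0.178−0.017) + 0.333·(0.444−0.382) + 0.305·(0.553−0.459) = +0.108.

+0.11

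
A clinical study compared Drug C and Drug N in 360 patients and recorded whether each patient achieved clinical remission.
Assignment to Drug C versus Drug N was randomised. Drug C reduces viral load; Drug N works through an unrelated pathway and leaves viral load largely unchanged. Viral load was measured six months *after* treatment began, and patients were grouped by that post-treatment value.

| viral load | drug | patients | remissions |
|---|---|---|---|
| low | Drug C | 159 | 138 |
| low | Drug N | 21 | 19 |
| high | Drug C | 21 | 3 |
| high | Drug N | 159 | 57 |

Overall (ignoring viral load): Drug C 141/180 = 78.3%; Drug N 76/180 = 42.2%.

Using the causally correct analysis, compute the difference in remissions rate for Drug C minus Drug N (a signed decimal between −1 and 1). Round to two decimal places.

+0.36

The viral load-specific comparison favours Drug N throughout, but the pooled figures favour Drug C. The question is whether to condition on viral load.
Viral load is downstream of the drug. One should not condition on a consequence of treatment, so the overall rates are the right comparison.
The causal difference is the pooled difference: 0.783 − 0.422 = +0.361.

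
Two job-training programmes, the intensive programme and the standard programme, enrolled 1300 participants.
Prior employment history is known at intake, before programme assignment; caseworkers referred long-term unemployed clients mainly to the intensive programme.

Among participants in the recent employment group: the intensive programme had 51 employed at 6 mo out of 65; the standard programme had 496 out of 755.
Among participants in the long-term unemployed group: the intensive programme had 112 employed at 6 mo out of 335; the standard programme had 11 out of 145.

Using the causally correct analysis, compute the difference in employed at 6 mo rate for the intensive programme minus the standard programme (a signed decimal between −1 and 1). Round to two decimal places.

+0.18

the intensive programme is higher inside every prior employment history stratum but the standard programme is higher in aggregate. Whether to stratify depends on how prior employment history relates to the programme.
Here prior employment history is a common cause — it drives both which programme a case falls under and the outcome. The crude comparison mixes populations; the stratum-specific rates are the causally relevant ones.
Adjusting over the population distribution of prior employment history: 0.631·(0.785−0.657) + 0.369·(0.334−0.076) = +0.176.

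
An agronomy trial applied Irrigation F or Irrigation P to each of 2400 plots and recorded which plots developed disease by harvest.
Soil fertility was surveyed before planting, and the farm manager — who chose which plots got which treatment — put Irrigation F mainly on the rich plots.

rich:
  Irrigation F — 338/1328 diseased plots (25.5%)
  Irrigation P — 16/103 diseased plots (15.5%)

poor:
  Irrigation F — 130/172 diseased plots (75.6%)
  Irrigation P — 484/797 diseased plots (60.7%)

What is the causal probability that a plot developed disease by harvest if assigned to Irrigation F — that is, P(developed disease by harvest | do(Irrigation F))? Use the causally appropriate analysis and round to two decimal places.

Nothing the irrigation does changes soil fertility; the imbalance is an allocation artefact. With soil fertility also predicting the outcome, the pooled figure is confounded, and the within-stratum comparison is the causal one.
Standardising Irrigation F to the population soil fertility mix: 0.596·338/1328 + 0.404·130/172 = 0.457.

0.46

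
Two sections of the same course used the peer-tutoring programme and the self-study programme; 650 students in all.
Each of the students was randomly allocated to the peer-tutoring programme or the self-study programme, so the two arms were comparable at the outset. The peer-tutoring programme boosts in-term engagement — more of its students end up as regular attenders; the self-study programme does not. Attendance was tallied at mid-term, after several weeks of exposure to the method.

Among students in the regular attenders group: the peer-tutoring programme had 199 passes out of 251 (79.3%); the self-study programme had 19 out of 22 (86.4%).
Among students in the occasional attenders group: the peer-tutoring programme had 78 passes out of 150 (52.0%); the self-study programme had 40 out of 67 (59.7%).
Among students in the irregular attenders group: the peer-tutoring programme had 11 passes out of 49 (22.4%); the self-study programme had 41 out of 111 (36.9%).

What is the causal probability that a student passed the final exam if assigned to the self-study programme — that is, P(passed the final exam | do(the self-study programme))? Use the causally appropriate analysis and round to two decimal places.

0.50

the self-study programme is higher inside every mid-term attendance stratum but the peer-tutoring programme is higher in aggregate. Whether to stratify depends on how mid-term attendance relates to the teaching method.
Stratifying would compare teaching methods among students the teaching methods themselves sorted into mid-term attendance groups — a form of selection on an intermediate. The unconditioned pooled rates give the total causal effect.
So P(outcome | do(the self-study programme)) is just the pooled rate for the self-study programme: 100/200 = 0.500.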